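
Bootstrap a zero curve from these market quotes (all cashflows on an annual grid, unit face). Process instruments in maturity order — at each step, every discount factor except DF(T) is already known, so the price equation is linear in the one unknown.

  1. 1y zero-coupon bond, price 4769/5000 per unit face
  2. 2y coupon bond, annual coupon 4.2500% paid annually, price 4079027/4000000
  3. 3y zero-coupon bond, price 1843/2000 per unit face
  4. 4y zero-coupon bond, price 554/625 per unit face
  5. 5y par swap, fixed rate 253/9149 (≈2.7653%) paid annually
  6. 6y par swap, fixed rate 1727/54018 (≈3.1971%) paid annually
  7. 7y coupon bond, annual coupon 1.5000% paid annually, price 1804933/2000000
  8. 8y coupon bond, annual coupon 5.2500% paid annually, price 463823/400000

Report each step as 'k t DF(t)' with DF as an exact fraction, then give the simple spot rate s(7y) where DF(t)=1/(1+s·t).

1 1 4769/5000
2 2 9393/10000
3 3 1843/2000
4 4 554/625
5 5 1747/2000
6 6 8273/10000
7 7 8093/10000
8 8 7919/10000
s(7y) = (1/(8093/10000) − 1)/(7) = 1907/56651 ≈ 3.3662%

step 1 [1y] zero: DF = P = 4769/5000 ≈ 0.953800
step 2 [2y] bond c/1=17/400: DF=(4079027/4000000 − 17/400·(0.953800))/(1+17/400) = 9393/10000 ≈ 0.939300
step 3 [3y] zero: DF = P = 1843/2000 ≈ 0.921500
step 4 [4y] zero: DF = P = 554/625 ≈ 0.886400
step 5 [5y] swap r/1=253/9149: DF=(1 − 253/9149·(0.953800+0.939300+0.921500+0.886400))/(1+253/9149) = 1747/2000 ≈ 0.873500
step 6 [6y] swap r/1=1727/54018: DF=(1 − 1727/54018·(0.953800+0.939300+0.921500+0.886400+0.873500))/(1+1727/54018) = 8273/10000 ≈ 0.827300
step 7 [7y] bond c/1=3/200: DF=(1804933/2000000 − 3/200·(0.953800+0.939300+0.921500+0.886400+0.873500+0.827300))/(1+3/200) = 8093/10000 ≈ 0.809300
step 8 [8y] bond c/1=21/400: DF=(463823/400000 − 21/400·(0.953800+0.939300+0.921500+0.886400+0.873500+0.827300+0.809300))/(1+21/400) = 7919/10000 ≈ 0.791900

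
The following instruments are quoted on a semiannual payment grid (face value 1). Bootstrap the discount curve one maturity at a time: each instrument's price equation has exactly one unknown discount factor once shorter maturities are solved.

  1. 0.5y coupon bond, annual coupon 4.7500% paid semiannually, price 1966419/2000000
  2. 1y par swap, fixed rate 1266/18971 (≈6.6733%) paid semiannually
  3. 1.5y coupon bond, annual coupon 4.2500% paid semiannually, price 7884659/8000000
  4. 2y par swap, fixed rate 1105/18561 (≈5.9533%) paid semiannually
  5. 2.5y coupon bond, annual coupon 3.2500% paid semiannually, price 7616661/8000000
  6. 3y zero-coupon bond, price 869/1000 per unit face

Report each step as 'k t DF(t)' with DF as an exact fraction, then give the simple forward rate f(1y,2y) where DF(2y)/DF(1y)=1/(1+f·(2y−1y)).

1 1/2 2401/2500
2 1 9367/10000
3 3/2 1157/1250
4 2 1779/2000
5 5/2 351/400
6 3 869/1000
f(1y,2y) = ((9367/10000)/(1779/2000) − 1)/(1) = 472/8895 ≈ 5.3064%

step 1 [0.5y] bond c/2=19/800: DF=(1966419/2000000 − 19/800·(0))/(1+19/800) = 2401/2500 ≈ 0.960400
step 2 [1y] swap r/2=633/18971: DF=(1 − 633/18971·(0.960400))/(1+633/18971) = 9367/10000 ≈ 0.936700
step 3 [1.5y] bond c/2=17/800: DF=(7884659/8000000 − 17/800·(0.960400+0.936700))/(1+17/800) = 1157/1250 ≈ 0.925600
step 4 [2y] swap r/2=1105/37122: DF=(1 − 1105/37122·(0.960400+0.936700+0.925600))/(1+1105/37122) = 1779/2000 ≈ 0.889500
step 5 [2.5y] bond c/2=13/800: DF=(7616661/8000000 − 13/800·(0.960400+0.936700+0.925600+0.889500))/(1+13/800) = 351/400 ≈ 0.877500
step 6 [3y] zero: DF = P = 869/1000 ≈ 0.869000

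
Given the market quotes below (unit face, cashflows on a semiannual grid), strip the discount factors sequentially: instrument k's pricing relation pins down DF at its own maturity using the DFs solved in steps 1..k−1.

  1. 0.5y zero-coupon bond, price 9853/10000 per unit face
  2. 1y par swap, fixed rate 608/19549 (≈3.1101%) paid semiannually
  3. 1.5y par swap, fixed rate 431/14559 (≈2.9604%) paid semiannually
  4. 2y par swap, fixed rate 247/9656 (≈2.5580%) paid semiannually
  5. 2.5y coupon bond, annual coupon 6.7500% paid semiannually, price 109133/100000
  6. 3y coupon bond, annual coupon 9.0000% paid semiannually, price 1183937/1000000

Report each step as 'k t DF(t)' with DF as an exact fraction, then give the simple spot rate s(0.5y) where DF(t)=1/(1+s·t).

1 1/2 9853/10000
2 1 606/625
3 3/2 9569/10000
4 2 4753/5000
5 5/2 581/625
6 3 4633/5000
s(0.5y) = (1/(9853/10000) − 1)/(1/2) = 294/9853 ≈ 2.9839%

step 1 [0.5y] zero: DF = P = 9853/10000 ≈ 0.985300
step 2 [1y] swap r/2=304/19549: DF=(1 − 304/19549·(0.985300))/(1+304/19549) = 606/625 ≈ 0.969600
step 3 [1.5y] swap r/2=431/29118: DF=(1 − 431/29118·(0.985300+0.969600))/(1+431/29118) = 9569/10000 ≈ 0.956900
step 4 [2y] swap r/2=247/19312: DF=(1 − 247/19312·(0.985300+0.969600+0.956900))/(1+247/19312) = 4753/5000 ≈ 0.950600
step 5 [2.5y] bond c/2=27/800: DF=(109133/100000 − 27/800·(0.985300+0.969600+0.956900+0.950600))/(1+27/800) = 581/625 ≈ 0.929600
step 6 [3y] bond c/2=9/200: DF=(1183937/1000000 − 9/200·(0.985300+0.969600+0.956900+0.950600+0.929600))/(1+9/200) = 4633/5000 ≈ 0.926600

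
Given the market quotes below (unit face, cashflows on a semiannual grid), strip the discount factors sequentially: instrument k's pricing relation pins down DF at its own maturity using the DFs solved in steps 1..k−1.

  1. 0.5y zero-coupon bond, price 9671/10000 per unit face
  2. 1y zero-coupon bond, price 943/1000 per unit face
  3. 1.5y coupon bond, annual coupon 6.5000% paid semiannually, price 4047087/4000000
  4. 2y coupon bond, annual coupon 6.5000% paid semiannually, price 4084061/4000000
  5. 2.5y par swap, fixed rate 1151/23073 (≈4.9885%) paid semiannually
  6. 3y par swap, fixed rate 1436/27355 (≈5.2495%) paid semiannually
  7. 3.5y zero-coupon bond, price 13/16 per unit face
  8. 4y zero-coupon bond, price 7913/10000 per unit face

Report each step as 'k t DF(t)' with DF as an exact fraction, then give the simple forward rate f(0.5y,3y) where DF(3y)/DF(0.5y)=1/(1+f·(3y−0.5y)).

1 1/2 9671/10000
2 1 943/1000
3 3/2 4599/5000
4 2 4499/5000
5 5/2 8849/10000
6 3 2141/2500
7 7/2 13/16
8 4 7913/10000
f(0.5y,3y) = ((9671/10000)/(2141/2500) − 1)/(5/2) = 1107/21410 ≈ 5.1705%

step 1 [0.5y] zero: DF = P = 9671/10000 ≈ 0.967100
step 2 [1y] zero: DF = P = 943/1000 ≈ 0.943000
step 3 [1.5y] bond c/2=13/400: DF=(4047087/4000000 − 13/400·(0.967100+0.943000))/(1+13/400) = 4599/5000 ≈ 0.919800
step 4 [2y] bond c/2=13/400: DF=(4084061/4000000 − 13/400·(0.967100+0.943000+0.919800))/(1+13/400) = 4499/5000 ≈ 0.899800
step 5 [2.5y] swap r/2=1151/46146: DF=(1 − 1151/46146·(0.967100+0.943000+0.919800+0.899800))/(1+1151/46146) = 8849/10000 ≈ 0.884900
step 6 [3y] swap r/2=718/27355: DF=(1 − 718/27355·(0.967100+0.943000+0.919800+0.899800+0.884900))/(1+718/27355) = 2141/2500 ≈ 0.856400
step 7 [3.5y] zero: DF = P = 13/16 ≈ 0.812500
step 8 [4y] zero: DF = P = 7913/10000 ≈ 0.791300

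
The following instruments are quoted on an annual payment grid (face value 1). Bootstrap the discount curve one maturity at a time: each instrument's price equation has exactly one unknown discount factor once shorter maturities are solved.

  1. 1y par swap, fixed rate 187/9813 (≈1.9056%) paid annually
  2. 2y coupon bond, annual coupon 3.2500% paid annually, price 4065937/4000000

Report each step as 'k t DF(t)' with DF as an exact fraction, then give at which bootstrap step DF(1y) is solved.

step 1 [1y] swap r/1=187/9813: DF=(1 − 187/9813·(0))/(1+187/9813) = 9813/10000 ≈ 0.981300
step 2 [2y] bond c/1=13/400: DF=(4065937/4000000 − 13/400·(0.981300))/(1+13/400) = 596/625 ≈ 0.953600

1 1 9813/10000
2 2 596/625
DF(1y) is solved at step 1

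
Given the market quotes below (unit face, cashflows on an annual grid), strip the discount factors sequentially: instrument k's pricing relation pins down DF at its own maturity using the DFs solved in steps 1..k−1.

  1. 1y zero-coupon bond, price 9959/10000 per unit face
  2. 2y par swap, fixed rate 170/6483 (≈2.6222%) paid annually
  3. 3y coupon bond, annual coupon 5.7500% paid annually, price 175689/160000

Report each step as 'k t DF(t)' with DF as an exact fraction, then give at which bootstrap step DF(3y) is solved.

step 1 [1y] zero: DF = P = 9959/10000 ≈ 0.995900
step 2 [2y] swap r/1=170/6483: DF=(1 − 170/6483·(0.995900))/(1+170/6483) = 949/1000 ≈ 0.949000
step 3 [3y] bond c/1=23/400: DF=(175689/160000 − 23/400·(0.995900+0.949000))/(1+23/400) = 4663/5000 ≈ 0.932600

1 1 9959/10000
2 2 949/1000
3 3 4663/5000
DF(3y) is solved at step 3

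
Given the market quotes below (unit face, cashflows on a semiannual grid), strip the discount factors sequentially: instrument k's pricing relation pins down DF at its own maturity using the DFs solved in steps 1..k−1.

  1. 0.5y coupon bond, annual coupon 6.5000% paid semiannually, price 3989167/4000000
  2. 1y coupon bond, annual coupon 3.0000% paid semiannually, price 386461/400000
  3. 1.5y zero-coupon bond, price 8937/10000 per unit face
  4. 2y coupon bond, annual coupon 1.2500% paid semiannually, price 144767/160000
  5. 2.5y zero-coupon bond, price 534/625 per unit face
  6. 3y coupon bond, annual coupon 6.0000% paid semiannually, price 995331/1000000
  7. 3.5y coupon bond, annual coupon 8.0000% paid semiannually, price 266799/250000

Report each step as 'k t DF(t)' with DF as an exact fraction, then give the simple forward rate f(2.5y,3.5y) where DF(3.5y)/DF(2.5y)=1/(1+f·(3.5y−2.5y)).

step 1 [0.5y] bond c/2=13/400: DF=(3989167/4000000 − 13/400·(0))/(1+13/400) = 9659/10000 ≈ 0.965900
step 2 [1y] bond c/2=3/200: DF=(386461/400000 − 3/200·(0.965900))/(1+3/200) = 586/625 ≈ 0.937600
step 3 [1.5y] zero: DF = P = 8937/10000 ≈ 0.893700
step 4 [2y] bond c/2=1/160: DF=(144767/160000 − 1/160·(0.965900+0.937600+0.893700))/(1+1/160) = 4409/5000 ≈ 0.881800
step 5 [2.5y] zero: DF = P = 534/625 ≈ 0.854400
step 6 [3y] bond c/2=3/100: DF=(995331/1000000 − 3/100·(0.965900+0.937600+0.893700+0.881800+0.854400))/(1+3/100) = 8343/10000 ≈ 0.834300
step 7 [3.5y] bond c/2=1/25: DF=(266799/250000 − 1/25·(0.965900+0.937600+0.893700+0.881800+0.854400+0.834300))/(1+1/25) = 8197/10000 ≈ 0.819700

1 1/2 9659/10000
2 1 586/625
3 3/2 8937/10000
4 2 4409/5000
5 5/2 534/625
6 3 8343/10000
7 7/2 8197/10000
f(2.5y,3.5y) = ((534/625)/(8197/10000) − 1)/(1) = 347/8197 ≈ 4.2333%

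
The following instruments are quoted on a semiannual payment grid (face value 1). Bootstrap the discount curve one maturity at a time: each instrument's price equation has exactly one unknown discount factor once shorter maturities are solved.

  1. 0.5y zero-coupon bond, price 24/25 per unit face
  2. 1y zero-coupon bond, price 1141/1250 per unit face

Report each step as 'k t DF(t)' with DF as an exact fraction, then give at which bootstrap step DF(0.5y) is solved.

1 1/2 24/25
2 1 1141/1250
DF(0.5y) is solved at step 1

step 1 [0.5y] zero: DF = P = 24/25 ≈ 0.960000
step 2 [1y] zero: DF = P = 1141/1250 ≈ 0.912800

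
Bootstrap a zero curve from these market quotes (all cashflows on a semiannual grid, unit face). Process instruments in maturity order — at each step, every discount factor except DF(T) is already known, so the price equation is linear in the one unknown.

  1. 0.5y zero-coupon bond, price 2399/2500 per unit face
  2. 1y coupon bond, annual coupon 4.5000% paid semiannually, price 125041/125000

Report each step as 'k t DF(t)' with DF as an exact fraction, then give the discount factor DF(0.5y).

1 1/2 2399/2500
2 1 2393/2500
DF(0.5y) = 2399/2500 ≈ 0.959600

step 1 [0.5y] zero: DF = P = 2399/2500 ≈ 0.959600
step 2 [1y] bond c/2=9/400: DF=(125041/125000 − 9/400·(0.959600))/(1+9/400) = 2393/2500 ≈ 0.957200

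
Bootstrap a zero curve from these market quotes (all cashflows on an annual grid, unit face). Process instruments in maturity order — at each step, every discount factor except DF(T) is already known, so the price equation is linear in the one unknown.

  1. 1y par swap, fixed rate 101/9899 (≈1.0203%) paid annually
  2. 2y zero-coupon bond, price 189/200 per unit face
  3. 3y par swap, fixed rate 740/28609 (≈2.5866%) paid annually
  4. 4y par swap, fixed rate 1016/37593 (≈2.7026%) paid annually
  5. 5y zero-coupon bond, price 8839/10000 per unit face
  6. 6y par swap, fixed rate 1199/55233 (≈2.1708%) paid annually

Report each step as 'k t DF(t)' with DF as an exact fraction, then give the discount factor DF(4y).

1 1 9899/10000
2 2 189/200
3 3 463/500
4 4 1123/1250
5 5 8839/10000
6 6 8801/10000
DF(4y) = 1123/1250 ≈ 0.898400

step 1 [1y] swap r/1=101/9899: DF=(1 − 101/9899·(0))/(1+101/9899) = 9899/10000 ≈ 0.989900
step 2 [2y] zero: DF = P = 189/200 ≈ 0.945000
step 3 [3y] swap r/1=740/28609: DF=(1 − 740/28609·(0.989900+0.945000))/(1+740/28609) = 463/500 ≈ 0.926000
step 4 [4y] swap r/1=1016/37593: DF=(1 − 1016/37593·(0.989900+0.945000+0.926000))/(1+1016/37593) = 1123/1250 ≈ 0.898400
step 5 [5y] zero: DF = P = 8839/10000 ≈ 0.883900
step 6 [6y] swap r/1=1199/55233: DF=(1 − 1199/55233·(0.989900+0.945000+0.926000+0.898400+0.883900))/(1+1199/55233) = 8801/10000 ≈ 0.880100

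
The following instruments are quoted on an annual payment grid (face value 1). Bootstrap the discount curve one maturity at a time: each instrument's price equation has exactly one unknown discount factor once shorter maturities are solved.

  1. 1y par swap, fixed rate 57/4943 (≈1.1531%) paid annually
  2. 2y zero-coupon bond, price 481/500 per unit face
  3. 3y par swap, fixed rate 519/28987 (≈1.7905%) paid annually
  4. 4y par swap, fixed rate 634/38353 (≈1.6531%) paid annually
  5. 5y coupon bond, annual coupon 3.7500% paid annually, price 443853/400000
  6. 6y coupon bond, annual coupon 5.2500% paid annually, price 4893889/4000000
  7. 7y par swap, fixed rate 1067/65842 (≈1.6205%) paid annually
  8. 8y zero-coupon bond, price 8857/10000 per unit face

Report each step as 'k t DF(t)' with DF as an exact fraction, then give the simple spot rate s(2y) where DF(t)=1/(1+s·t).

1 1 4943/5000
2 2 481/500
3 3 9481/10000
4 4 4683/5000
5 5 9309/10000
6 6 9247/10000
7 7 8933/10000
8 8 8857/10000
s(2y) = (1/(481/500) − 1)/(2) = 19/962 ≈ 1.9751%

step 1 [1y] swap r/1=57/4943: DF=(1 − 57/4943·(0))/(1+57/4943) = 4943/5000 ≈ 0.988600
step 2 [2y] zero: DF = P = 481/500 ≈ 0.962000
step 3 [3y] swap r/1=519/28987: DF=(1 − 519/28987·(0.988600+0.962000))/(1+519/28987) = 9481/10000 ≈ 0.948100
step 4 [4y] swap r/1=634/38353: DF=(1 − 634/38353·(0.988600+0.962000+0.948100))/(1+634/38353) = 4683/5000 ≈ 0.936600
step 5 [5y] bond c/1=3/80: DF=(443853/400000 − 3/80·(0.988600+0.962000+0.948100+0.936600))/(1+3/80) = 9309/10000 ≈ 0.930900
step 6 [6y] bond c/1=21/400: DF=(4893889/4000000 − 21/400·(0.988600+0.962000+0.948100+0.936600+0.930900))/(1+21/400) = 9247/10000 ≈ 0.924700
step 7 [7y] swap r/1=1067/65842: DF=(1 − 1067/65842·(0.988600+0.962000+0.948100+0.936600+0.930900+0.924700))/(1+1067/65842) = 8933/10000 ≈ 0.893300
step 8 [8y] zero: DF = P = 8857/10000 ≈ 0.885700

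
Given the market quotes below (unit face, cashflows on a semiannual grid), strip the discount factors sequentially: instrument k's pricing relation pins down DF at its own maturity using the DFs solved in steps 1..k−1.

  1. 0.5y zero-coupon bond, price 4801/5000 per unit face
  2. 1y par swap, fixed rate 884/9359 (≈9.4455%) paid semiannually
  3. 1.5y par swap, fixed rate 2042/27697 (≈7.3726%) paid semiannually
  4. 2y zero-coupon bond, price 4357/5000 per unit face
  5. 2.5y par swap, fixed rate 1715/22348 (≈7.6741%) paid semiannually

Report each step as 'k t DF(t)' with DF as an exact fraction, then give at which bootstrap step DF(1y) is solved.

1 1/2 4801/5000
2 1 2279/2500
3 3/2 8979/10000
4 2 4357/5000
5 5/2 1657/2000
DF(1y) is solved at step 2

step 1 [0.5y] zero: DF = P = 4801/5000 ≈ 0.960200
step 2 [1y] swap r/2=442/9359: DF=(1 − 442/9359·(0.960200))/(1+442/9359) = 2279/2500 ≈ 0.911600
step 3 [1.5y] swap r/2=1021/27697: DF=(1 − 1021/27697·(0.960200+0.911600))/(1+1021/27697) = 8979/10000 ≈ 0.897900
step 4 [2y] zero: DF = P = 4357/5000 ≈ 0.871400
step 5 [2.5y] swap r/2=1715/44696: DF=(1 − 1715/44696·(0.960200+0.911600+0.897900+0.871400))/(1+1715/44696) = 1657/2000 ≈ 0.828500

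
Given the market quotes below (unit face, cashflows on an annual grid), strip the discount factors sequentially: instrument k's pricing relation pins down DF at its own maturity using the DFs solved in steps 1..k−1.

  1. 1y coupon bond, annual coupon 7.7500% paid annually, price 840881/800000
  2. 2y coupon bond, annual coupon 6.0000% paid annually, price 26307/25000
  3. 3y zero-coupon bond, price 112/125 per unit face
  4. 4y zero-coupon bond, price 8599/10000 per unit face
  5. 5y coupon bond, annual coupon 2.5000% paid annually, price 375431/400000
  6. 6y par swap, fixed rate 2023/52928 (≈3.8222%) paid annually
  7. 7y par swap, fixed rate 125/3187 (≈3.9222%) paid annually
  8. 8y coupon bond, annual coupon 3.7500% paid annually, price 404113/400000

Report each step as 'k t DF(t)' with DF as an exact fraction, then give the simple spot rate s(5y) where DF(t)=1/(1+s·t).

step 1 [1y] bond c/1=31/400: DF=(840881/800000 − 31/400·(0))/(1+31/400) = 1951/2000 ≈ 0.975500
step 2 [2y] bond c/1=3/50: DF=(26307/25000 − 3/50·(0.975500))/(1+3/50) = 15/16 ≈ 0.937500
step 3 [3y] zero: DF = P = 112/125 ≈ 0.896000
step 4 [4y] zero: DF = P = 8599/10000 ≈ 0.859900
step 5 [5y] bond c/1=1/40: DF=(375431/400000 − 1/40·(0.975500+0.937500+0.896000+0.859900))/(1+1/40) = 4131/5000 ≈ 0.826200
step 6 [6y] swap r/1=2023/52928: DF=(1 − 2023/52928·(0.975500+0.937500+0.896000+0.859900+0.826200))/(1+2023/52928) = 7977/10000 ≈ 0.797700
step 7 [7y] swap r/1=125/3187: DF=(1 − 125/3187·(0.975500+0.937500+0.896000+0.859900+0.826200+0.797700))/(1+125/3187) = 61/80 ≈ 0.762500
step 8 [8y] bond c/1=3/80: DF=(404113/400000 − 3/80·(0.975500+0.937500+0.896000+0.859900+0.826200+0.797700+0.762500))/(1+3/80) = 7549/10000 ≈ 0.754900

1 1 1951/2000
2 2 15/16
3 3 112/125
4 4 8599/10000
5 5 4131/5000
6 6 7977/10000
7 7 61/80
8 8 7549/10000
s(5y) = (1/(4131/5000) − 1)/(5) = 869/20655 ≈ 4.2072%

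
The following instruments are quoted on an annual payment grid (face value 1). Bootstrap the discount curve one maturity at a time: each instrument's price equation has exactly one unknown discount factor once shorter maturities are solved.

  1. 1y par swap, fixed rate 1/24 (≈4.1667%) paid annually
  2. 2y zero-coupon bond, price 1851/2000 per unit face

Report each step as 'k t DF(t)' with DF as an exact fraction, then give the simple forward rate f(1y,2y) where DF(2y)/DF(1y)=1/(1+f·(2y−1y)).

1 1 24/25
2 2 1851/2000
f(1y,2y) = ((24/25)/(1851/2000) − 1)/(1) = 23/617 ≈ 3.7277%

step 1 [1y] swap r/1=1/24: DF=(1 − 1/24·(0))/(1+1/24) = 24/25 ≈ 0.960000
step 2 [2y] zero: DF = P = 1851/2000 ≈ 0.925500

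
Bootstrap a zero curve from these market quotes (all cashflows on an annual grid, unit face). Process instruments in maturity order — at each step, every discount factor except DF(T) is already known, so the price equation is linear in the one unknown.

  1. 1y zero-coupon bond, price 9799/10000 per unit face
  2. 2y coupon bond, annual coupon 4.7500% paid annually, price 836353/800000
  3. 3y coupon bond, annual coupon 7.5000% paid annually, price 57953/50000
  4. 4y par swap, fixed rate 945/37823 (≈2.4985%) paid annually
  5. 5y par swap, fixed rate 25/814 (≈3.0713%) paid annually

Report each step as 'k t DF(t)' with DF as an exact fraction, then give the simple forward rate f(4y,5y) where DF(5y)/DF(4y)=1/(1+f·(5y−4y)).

1 1 9799/10000
2 2 596/625
3 3 9433/10000
4 4 1811/2000
5 5 343/400
f(4y,5y) = ((1811/2000)/(343/400) − 1)/(1) = 96/1715 ≈ 5.5977%

step 1 [1y] zero: DF = P = 9799/10000 ≈ 0.979900
step 2 [2y] bond c/1=19/400: DF=(836353/800000 − 19/400·(0.979900))/(1+19/400) = 596/625 ≈ 0.953600
step 3 [3y] bond c/1=3/40: DF=(57953/50000 − 3/40·(0.979900+0.953600))/(1+3/40) = 9433/10000 ≈ 0.943300
step 4 [4y] swap r/1=945/37823: DF=(1 − 945/37823·(0.979900+0.953600+0.943300))/(1+945/37823) = 1811/2000 ≈ 0.905500
step 5 [5y] swap r/1=25/814: DF=(1 − 25/814·(0.979900+0.953600+0.943300+0.905500))/(1+25/814) = 343/400 ≈ 0.857500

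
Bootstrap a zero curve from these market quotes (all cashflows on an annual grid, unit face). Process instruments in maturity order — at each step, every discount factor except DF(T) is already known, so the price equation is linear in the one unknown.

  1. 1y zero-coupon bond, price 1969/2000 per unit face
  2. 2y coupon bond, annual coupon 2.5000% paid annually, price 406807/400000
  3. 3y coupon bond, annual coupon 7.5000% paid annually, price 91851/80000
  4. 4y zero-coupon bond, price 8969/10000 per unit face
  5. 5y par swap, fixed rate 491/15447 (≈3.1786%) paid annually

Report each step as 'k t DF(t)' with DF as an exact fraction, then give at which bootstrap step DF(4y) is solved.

step 1 [1y] zero: DF = P = 1969/2000 ≈ 0.984500
step 2 [2y] bond c/1=1/40: DF=(406807/400000 − 1/40·(0.984500))/(1+1/40) = 4841/5000 ≈ 0.968200
step 3 [3y] bond c/1=3/40: DF=(91851/80000 − 3/40·(0.984500+0.968200))/(1+3/40) = 4659/5000 ≈ 0.931800
step 4 [4y] zero: DF = P = 8969/10000 ≈ 0.896900
step 5 [5y] swap r/1=491/15447: DF=(1 − 491/15447·(0.984500+0.968200+0.931800+0.896900))/(1+491/15447) = 8527/10000 ≈ 0.852700

1 1 1969/2000
2 2 4841/5000
3 3 4659/5000
4 4 8969/10000
5 5 8527/10000
DF(4y) is solved at step 4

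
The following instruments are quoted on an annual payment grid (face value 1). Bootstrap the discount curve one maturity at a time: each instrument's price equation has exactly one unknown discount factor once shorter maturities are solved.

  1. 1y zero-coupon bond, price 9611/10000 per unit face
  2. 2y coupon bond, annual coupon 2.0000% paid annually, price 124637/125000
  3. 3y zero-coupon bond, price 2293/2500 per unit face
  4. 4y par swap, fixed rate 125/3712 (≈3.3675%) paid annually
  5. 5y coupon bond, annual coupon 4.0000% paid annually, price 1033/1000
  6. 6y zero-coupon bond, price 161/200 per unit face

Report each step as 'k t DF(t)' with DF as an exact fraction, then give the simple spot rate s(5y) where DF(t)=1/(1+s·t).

step 1 [1y] zero: DF = P = 9611/10000 ≈ 0.961100
step 2 [2y] bond c/1=1/50: DF=(124637/125000 − 1/50·(0.961100))/(1+1/50) = 9587/10000 ≈ 0.958700
step 3 [3y] zero: DF = P = 2293/2500 ≈ 0.917200
step 4 [4y] swap r/1=125/3712: DF=(1 − 125/3712·(0.961100+0.958700+0.917200))/(1+125/3712) = 7/8 ≈ 0.875000
step 5 [5y] bond c/1=1/25: DF=(1033/1000 − 1/25·(0.961100+0.958700+0.917200+0.875000))/(1+1/25) = 1701/2000 ≈ 0.850500
step 6 [6y] zero: DF = P = 161/200 ≈ 0.805000

1 1 9611/10000
2 2 9587/10000
3 3 2293/2500
4 4 7/8
5 5 1701/2000
6 6 161/200
s(5y) = (1/(1701/2000) − 1)/(5) = 299/8505 ≈ 3.5156%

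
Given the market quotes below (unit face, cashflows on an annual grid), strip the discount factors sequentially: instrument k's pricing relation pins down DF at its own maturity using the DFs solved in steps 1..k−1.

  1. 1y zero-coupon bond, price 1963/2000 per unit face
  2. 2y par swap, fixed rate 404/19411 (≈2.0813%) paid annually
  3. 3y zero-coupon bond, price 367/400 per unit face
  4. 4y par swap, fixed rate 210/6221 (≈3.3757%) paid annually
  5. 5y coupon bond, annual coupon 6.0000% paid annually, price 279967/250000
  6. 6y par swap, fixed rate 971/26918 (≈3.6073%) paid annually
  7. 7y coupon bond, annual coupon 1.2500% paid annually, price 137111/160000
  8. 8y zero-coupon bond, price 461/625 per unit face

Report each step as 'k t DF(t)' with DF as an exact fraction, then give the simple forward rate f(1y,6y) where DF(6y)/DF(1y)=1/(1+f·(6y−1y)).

1 1 1963/2000
2 2 2399/2500
3 3 367/400
4 4 437/500
5 5 2113/2500
6 6 4029/5000
7 7 7799/10000
8 8 461/625
f(1y,6y) = ((1963/2000)/(4029/5000) − 1)/(5) = 1757/40290 ≈ 4.3609%

step 1 [1y] zero: DF = P = 1963/2000 ≈ 0.981500
step 2 [2y] swap r/1=404/19411: DF=(1 − 404/19411·(0.981500))/(1+404/19411) = 2399/2500 ≈ 0.959600
step 3 [3y] zero: DF = P = 367/400 ≈ 0.917500
step 4 [4y] swap r/1=210/6221: DF=(1 − 210/6221·(0.981500+0.959600+0.917500))/(1+210/6221) = 437/500 ≈ 0.874000
step 5 [5y] bond c/1=3/50: DF=(279967/250000 − 3/50·(0.981500+0.959600+0.917500+0.874000))/(1+3/50) = 2113/2500 ≈ 0.845200
step 6 [6y] swap r/1=971/26918: DF=(1 − 971/26918·(0.981500+0.959600+0.917500+0.874000+0.845200))/(1+971/26918) = 4029/5000 ≈ 0.805800
step 7 [7y] bond c/1=1/80: DF=(137111/160000 − 1/80·(0.981500+0.959600+0.917500+0.874000+0.845200+0.805800))/(1+1/80) = 7799/10000 ≈ 0.779900
step 8 [8y] zero: DF = P = 461/625 ≈ 0.737600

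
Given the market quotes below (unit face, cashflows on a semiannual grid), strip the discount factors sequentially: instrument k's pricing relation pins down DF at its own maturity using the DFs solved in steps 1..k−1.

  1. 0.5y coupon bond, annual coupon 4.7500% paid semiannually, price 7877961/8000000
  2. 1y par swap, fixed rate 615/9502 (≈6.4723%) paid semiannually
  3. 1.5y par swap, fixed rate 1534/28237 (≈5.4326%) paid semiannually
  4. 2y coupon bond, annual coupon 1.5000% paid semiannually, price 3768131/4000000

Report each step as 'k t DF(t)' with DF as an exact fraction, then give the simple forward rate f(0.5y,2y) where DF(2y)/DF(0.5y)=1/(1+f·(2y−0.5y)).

1 1/2 9619/10000
2 1 1877/2000
3 3/2 9233/10000
4 2 457/500
f(0.5y,2y) = ((9619/10000)/(457/500) − 1)/(3/2) = 479/13710 ≈ 3.4938%

step 1 [0.5y] bond c/2=19/800: DF=(7877961/8000000 − 19/800·(0))/(1+19/800) = 9619/10000 ≈ 0.961900
step 2 [1y] swap r/2=615/19004: DF=(1 − 615/19004·(0.961900))/(1+615/19004) = 1877/2000 ≈ 0.938500
step 3 [1.5y] swap r/2=767/28237: DF=(1 − 767/28237·(0.961900+0.938500))/(1+767/28237) = 9233/10000 ≈ 0.923300
step 4 [2y] bond c/2=3/400: DF=(3768131/4000000 − 3/400·(0.961900+0.938500+0.923300))/(1+3/400) = 457/500 ≈ 0.914000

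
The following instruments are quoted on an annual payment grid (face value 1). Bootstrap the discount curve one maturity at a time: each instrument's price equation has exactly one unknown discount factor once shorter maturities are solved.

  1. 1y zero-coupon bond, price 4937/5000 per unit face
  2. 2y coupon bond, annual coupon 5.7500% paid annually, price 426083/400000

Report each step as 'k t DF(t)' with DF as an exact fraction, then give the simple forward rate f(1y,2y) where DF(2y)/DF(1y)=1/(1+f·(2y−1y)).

step 1 [1y] zero: DF = P = 4937/5000 ≈ 0.987400
step 2 [2y] bond c/1=23/400: DF=(426083/400000 − 23/400·(0.987400))/(1+23/400) = 596/625 ≈ 0.953600

1 1 4937/5000
2 2 596/625
f(1y,2y) = ((4937/5000)/(596/625) − 1)/(1) = 169/4768 ≈ 3.5445%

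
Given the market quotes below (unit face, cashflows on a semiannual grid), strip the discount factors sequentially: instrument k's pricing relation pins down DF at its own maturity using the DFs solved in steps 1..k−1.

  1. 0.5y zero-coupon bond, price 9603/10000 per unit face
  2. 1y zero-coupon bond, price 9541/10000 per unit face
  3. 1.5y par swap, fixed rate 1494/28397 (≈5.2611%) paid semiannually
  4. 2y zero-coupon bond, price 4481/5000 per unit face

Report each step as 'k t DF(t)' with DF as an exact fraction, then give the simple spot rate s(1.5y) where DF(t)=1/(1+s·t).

step 1 [0.5y] zero: DF = P = 9603/10000 ≈ 0.960300
step 2 [1y] zero: DF = P = 9541/10000 ≈ 0.954100
step 3 [1.5y] swap r/2=747/28397: DF=(1 − 747/28397·(0.960300+0.954100))/(1+747/28397) = 9253/10000 ≈ 0.925300
step 4 [2y] zero: DF = P = 4481/5000 ≈ 0.896200

1 1/2 9603/10000
2 1 9541/10000
3 3/2 9253/10000
4 2 4481/5000
s(1.5y) = (1/(9253/10000) − 1)/(3/2) = 498/9253 ≈ 5.3820%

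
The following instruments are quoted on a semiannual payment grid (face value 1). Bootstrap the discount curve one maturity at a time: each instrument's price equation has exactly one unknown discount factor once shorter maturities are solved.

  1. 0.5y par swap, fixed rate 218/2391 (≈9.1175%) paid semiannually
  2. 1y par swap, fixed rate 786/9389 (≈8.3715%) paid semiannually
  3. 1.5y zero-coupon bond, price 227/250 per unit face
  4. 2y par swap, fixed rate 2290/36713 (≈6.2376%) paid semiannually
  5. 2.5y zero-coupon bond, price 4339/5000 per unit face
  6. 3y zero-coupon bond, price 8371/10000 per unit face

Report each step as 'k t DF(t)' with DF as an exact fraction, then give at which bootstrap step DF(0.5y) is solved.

1 1/2 2391/2500
2 1 4607/5000
3 3/2 227/250
4 2 1771/2000
5 5/2 4339/5000
6 3 8371/10000
DF(0.5y) is solved at step 1

step 1 [0.5y] swap r/2=109/2391: DF=(1 − 109/2391·(0))/(1+109/2391) = 2391/2500 ≈ 0.956400
step 2 [1y] swap r/2=393/9389: DF=(1 − 393/9389·(0.956400))/(1+393/9389) = 4607/5000 ≈ 0.921400
step 3 [1.5y] zero: DF = P = 227/250 ≈ 0.908000
step 4 [2y] swap r/2=1145/36713: DF=(1 − 1145/36713·(0.956400+0.921400+0.908000))/(1+1145/36713) = 1771/2000 ≈ 0.885500
step 5 [2.5y] zero: DF = P = 4339/5000 ≈ 0.867800
step 6 [3y] zero: DF = P = 8371/10000 ≈ 0.837100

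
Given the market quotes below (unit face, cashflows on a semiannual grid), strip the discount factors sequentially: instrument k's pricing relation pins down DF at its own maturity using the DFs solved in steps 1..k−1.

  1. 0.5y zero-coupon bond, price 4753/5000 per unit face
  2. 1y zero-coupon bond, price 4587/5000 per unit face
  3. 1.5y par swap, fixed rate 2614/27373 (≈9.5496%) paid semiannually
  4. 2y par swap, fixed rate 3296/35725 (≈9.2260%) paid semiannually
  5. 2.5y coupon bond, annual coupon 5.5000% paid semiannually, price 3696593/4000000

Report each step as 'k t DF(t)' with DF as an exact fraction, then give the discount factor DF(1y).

step 1 [0.5y] zero: DF = P = 4753/5000 ≈ 0.950600
step 2 [1y] zero: DF = P = 4587/5000 ≈ 0.917400
step 3 [1.5y] swap r/2=1307/27373: DF=(1 − 1307/27373·(0.950600+0.917400))/(1+1307/27373) = 8693/10000 ≈ 0.869300
step 4 [2y] swap r/2=1648/35725: DF=(1 − 1648/35725·(0.950600+0.917400+0.869300))/(1+1648/35725) = 522/625 ≈ 0.835200
step 5 [2.5y] bond c/2=11/400: DF=(3696593/4000000 − 11/400·(0.950600+0.917400+0.869300+0.835200))/(1+11/400) = 4019/5000 ≈ 0.803800

1 1/2 4753/5000
2 1 4587/5000
3 3/2 8693/10000
4 2 522/625
5 5/2 4019/5000
DF(1y) = 4587/5000 ≈ 0.917400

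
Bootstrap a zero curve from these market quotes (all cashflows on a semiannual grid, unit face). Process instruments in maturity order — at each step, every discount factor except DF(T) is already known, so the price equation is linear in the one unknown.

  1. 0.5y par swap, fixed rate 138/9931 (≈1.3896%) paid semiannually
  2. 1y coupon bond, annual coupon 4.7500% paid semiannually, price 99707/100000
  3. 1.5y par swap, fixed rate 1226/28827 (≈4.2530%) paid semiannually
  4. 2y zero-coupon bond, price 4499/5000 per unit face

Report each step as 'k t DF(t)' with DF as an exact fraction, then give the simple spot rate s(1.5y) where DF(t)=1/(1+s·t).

step 1 [0.5y] swap r/2=69/9931: DF=(1 − 69/9931·(0))/(1+69/9931) = 9931/10000 ≈ 0.993100
step 2 [1y] bond c/2=19/800: DF=(99707/100000 − 19/800·(0.993100))/(1+19/800) = 9509/10000 ≈ 0.950900
step 3 [1.5y] swap r/2=613/28827: DF=(1 − 613/28827·(0.993100+0.950900))/(1+613/28827) = 9387/10000 ≈ 0.938700
step 4 [2y] zero: DF = P = 4499/5000 ≈ 0.899800

1 1/2 9931/10000
2 1 9509/10000
3 3/2 9387/10000
4 2 4499/5000
s(1.5y) = (1/(9387/10000) − 1)/(3/2) = 1226/28161 ≈ 4.3535%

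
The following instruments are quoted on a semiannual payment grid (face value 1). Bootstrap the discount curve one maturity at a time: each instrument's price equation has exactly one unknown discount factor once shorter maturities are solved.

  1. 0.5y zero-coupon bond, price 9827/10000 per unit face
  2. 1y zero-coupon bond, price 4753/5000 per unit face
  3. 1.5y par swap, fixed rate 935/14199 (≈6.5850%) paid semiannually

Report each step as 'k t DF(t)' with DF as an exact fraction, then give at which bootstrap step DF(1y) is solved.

step 1 [0.5y] zero: DF = P = 9827/10000 ≈ 0.982700
step 2 [1y] zero: DF = P = 4753/5000 ≈ 0.950600
step 3 [1.5y] swap r/2=935/28398: DF=(1 − 935/28398·(0.982700+0.950600))/(1+935/28398) = 1813/2000 ≈ 0.906500

1 1/2 9827/10000
2 1 4753/5000
3 3/2 1813/2000
DF(1y) is solved at step 2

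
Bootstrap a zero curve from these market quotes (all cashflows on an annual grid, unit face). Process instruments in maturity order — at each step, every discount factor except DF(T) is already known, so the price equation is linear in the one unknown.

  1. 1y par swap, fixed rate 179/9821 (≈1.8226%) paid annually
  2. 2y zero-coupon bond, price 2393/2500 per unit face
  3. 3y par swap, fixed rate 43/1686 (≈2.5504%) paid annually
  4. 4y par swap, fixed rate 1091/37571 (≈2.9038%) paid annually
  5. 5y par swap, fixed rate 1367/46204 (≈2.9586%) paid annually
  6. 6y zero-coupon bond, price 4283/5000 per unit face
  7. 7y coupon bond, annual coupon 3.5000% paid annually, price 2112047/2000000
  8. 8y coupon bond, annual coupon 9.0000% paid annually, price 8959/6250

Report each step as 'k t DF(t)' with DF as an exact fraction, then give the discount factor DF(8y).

step 1 [1y] swap r/1=179/9821: DF=(1 − 179/9821·(0))/(1+179/9821) = 9821/10000 ≈ 0.982100
step 2 [2y] zero: DF = P = 2393/2500 ≈ 0.957200
step 3 [3y] swap r/1=43/1686: DF=(1 − 43/1686·(0.982100+0.957200))/(1+43/1686) = 9269/10000 ≈ 0.926900
step 4 [4y] swap r/1=1091/37571: DF=(1 − 1091/37571·(0.982100+0.957200+0.926900))/(1+1091/37571) = 8909/10000 ≈ 0.890900
step 5 [5y] swap r/1=1367/46204: DF=(1 − 1367/46204·(0.982100+0.957200+0.926900+0.890900))/(1+1367/46204) = 8633/10000 ≈ 0.863300
step 6 [6y] zero: DF = P = 4283/5000 ≈ 0.856600
step 7 [7y] bond c/1=7/200: DF=(2112047/2000000 − 7/200·(0.982100+0.957200+0.926900+0.890900+0.863300+0.856600))/(1+7/200) = 8351/10000 ≈ 0.835100
step 8 [8y] bond c/1=9/100: DF=(8959/6250 − 9/100·(0.982100+0.957200+0.926900+0.890900+0.863300+0.856600+0.835100))/(1+9/100) = 7939/10000 ≈ 0.793900

1 1 9821/10000
2 2 2393/2500
3 3 9269/10000
4 4 8909/10000
5 5 8633/10000
6 6 4283/5000
7 7 8351/10000
8 8 7939/10000
DF(8y) = 7939/10000 ≈ 0.793900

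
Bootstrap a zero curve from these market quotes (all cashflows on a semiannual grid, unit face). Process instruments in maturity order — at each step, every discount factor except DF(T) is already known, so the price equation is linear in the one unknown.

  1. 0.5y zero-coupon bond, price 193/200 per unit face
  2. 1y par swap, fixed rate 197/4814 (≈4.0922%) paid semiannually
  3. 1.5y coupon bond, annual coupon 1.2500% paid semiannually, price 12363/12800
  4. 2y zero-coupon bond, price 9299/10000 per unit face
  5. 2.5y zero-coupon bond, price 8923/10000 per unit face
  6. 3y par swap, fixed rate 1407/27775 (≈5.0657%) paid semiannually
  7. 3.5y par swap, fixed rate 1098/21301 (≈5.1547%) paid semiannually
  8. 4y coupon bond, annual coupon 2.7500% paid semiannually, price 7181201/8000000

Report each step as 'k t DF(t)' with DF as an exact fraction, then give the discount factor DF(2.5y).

1 1/2 193/200
2 1 4803/5000
3 3/2 9479/10000
4 2 9299/10000
5 5/2 8923/10000
6 3 8593/10000
7 7/2 8353/10000
8 4 1997/2500
DF(2.5y) = 8923/10000 ≈ 0.892300

step 1 [0.5y] zero: DF = P = 193/200 ≈ 0.965000
step 2 [1y] swap r/2=197/9628: DF=(1 − 197/9628·(0.965000))/(1+197/9628) = 4803/5000 ≈ 0.960600
step 3 [1.5y] bond c/2=1/160: DF=(12363/12800 − 1/160·(0.965000+0.960600))/(1+1/160) = 9479/10000 ≈ 0.947900
step 4 [2y] zero: DF = P = 9299/10000 ≈ 0.929900
step 5 [2.5y] zero: DF = P = 8923/10000 ≈ 0.892300
step 6 [3y] swap r/2=1407/55550: DF=(1 − 1407/55550·(0.965000+0.960600+0.947900+0.929900+0.892300))/(1+1407/55550) = 8593/10000 ≈ 0.859300
step 7 [3.5y] swap r/2=549/21301: DF=(1 − 549/21301·(0.965000+0.960600+0.947900+0.929900+0.892300+0.859300))/(1+549/21301) = 8353/10000 ≈ 0.835300
step 8 [4y] bond c/2=11/800: DF=(7181201/8000000 − 11/800·(0.965000+0.960600+0.947900+0.929900+0.892300+0.859300+0.835300))/(1+11/800) = 1997/2500 ≈ 0.798800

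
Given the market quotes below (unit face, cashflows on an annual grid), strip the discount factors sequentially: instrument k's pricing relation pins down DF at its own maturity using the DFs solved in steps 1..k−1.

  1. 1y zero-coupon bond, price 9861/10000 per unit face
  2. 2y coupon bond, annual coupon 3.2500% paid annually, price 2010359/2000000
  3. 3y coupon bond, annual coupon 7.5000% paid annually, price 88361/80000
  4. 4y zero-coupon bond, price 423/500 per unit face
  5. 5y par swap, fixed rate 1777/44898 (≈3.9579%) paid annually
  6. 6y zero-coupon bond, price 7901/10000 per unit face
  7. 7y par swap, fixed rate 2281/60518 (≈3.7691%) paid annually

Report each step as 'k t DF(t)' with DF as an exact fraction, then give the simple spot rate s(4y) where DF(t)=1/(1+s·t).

1 1 9861/10000
2 2 377/400
3 3 8929/10000
4 4 423/500
5 5 8223/10000
6 6 7901/10000
7 7 7719/10000
s(4y) = (1/(423/500) − 1)/(4) = 77/1692 ≈ 4.5508%

step 1 [1y] zero: DF = P = 9861/10000 ≈ 0.986100
step 2 [2y] bond c/1=13/400: DF=(2010359/2000000 − 13/400·(0.986100))/(1+13/400) = 377/400 ≈ 0.942500
step 3 [3y] bond c/1=3/40: DF=(88361/80000 − 3/40·(0.986100+0.942500))/(1+3/40) = 8929/10000 ≈ 0.892900
step 4 [4y] zero: DF = P = 423/500 ≈ 0.846000
step 5 [5y] swap r/1=1777/44898: DF=(1 − 1777/44898·(0.986100+0.942500+0.892900+0.846000))/(1+1777/44898) = 8223/10000 ≈ 0.822300
step 6 [6y] zero: DF = P = 7901/10000 ≈ 0.790100
step 7 [7y] swap r/1=2281/60518: DF=(1 − 2281/60518·(0.986100+0.942500+0.892900+0.846000+0.822300+0.790100))/(1+2281/60518) = 7719/10000 ≈ 0.771900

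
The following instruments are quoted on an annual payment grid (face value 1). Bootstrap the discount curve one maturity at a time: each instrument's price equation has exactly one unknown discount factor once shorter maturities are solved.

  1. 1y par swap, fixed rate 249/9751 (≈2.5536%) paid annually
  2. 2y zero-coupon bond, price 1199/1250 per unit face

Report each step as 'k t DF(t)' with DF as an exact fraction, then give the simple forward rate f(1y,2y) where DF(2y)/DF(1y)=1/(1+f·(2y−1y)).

1 1 9751/10000
2 2 1199/1250
f(1y,2y) = ((9751/10000)/(1199/1250) − 1)/(1) = 159/9592 ≈ 1.6576%

step 1 [1y] swap r/1=249/9751: DF=(1 − 249/9751·(0))/(1+249/9751) = 9751/10000 ≈ 0.975100
step 2 [2y] zero: DF = P = 1199/1250 ≈ 0.959200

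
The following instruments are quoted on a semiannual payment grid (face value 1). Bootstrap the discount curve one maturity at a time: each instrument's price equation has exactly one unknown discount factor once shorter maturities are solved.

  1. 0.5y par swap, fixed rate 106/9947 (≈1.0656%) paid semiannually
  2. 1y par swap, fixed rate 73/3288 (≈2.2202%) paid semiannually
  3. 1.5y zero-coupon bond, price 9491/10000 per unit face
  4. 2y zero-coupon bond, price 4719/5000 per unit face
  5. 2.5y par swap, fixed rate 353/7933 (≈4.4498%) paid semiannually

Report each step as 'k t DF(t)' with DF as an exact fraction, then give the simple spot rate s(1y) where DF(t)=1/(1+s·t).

1 1/2 9947/10000
2 1 9781/10000
3 3/2 9491/10000
4 2 4719/5000
5 5/2 8941/10000
s(1y) = (1/(9781/10000) − 1)/(1) = 219/9781 ≈ 2.2390%

step 1 [0.5y] swap r/2=53/9947: DF=(1 − 53/9947·(0))/(1+53/9947) = 9947/10000 ≈ 0.994700
step 2 [1y] swap r/2=73/6576: DF=(1 − 73/6576·(0.994700))/(1+73/6576) = 9781/10000 ≈ 0.978100
step 3 [1.5y] zero: DF = P = 9491/10000 ≈ 0.949100
step 4 [2y] zero: DF = P = 4719/5000 ≈ 0.943800
step 5 [2.5y] swap r/2=353/15866: DF=(1 − 353/15866·(0.994700+0.978100+0.949100+0.943800))/(1+353/15866) = 8941/10000 ≈ 0.894100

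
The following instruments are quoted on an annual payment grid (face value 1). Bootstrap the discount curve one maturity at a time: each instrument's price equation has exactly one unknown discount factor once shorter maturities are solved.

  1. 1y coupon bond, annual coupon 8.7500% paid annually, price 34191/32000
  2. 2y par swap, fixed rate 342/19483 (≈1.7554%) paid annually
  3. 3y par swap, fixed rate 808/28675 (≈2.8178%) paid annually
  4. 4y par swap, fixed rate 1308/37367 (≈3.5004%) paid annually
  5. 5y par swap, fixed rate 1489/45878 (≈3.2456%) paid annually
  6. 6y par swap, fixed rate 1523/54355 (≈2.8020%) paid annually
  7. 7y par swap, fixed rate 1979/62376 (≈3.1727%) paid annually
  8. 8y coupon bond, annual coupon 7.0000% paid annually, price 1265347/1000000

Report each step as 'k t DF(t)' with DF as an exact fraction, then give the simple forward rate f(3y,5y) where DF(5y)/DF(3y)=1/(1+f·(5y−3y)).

1 1 393/400
2 2 4829/5000
3 3 1149/1250
4 4 2173/2500
5 5 8511/10000
6 6 8477/10000
7 7 8021/10000
8 8 1549/2000
f(3y,5y) = ((1149/1250)/(8511/10000) − 1)/(2) = 227/5674 ≈ 4.0007%

step 1 [1y] bond c/1=7/80: DF=(34191/32000 − 7/80·(0))/(1+7/80) = 393/400 ≈ 0.982500
step 2 [2y] swap r/1=342/19483: DF=(1 − 342/19483·(0.982500))/(1+342/19483) = 4829/5000 ≈ 0.965800
step 3 [3y] swap r/1=808/28675: DF=(1 − 808/28675·(0.982500+0.965800))/(1+808/28675) = 1149/1250 ≈ 0.919200
step 4 [4y] swap r/1=1308/37367: DF=(1 − 1308/37367·(0.982500+0.965800+0.919200))/(1+1308/37367) = 2173/2500 ≈ 0.869200
step 5 [5y] swap r/1=1489/45878: DF=(1 − 1489/45878·(0.982500+0.965800+0.919200+0.869200))/(1+1489/45878) = 8511/10000 ≈ 0.851100
step 6 [6y] swap r/1=1523/54355: DF=(1 − 1523/54355·(0.982500+0.965800+0.919200+0.869200+0.851100))/(1+1523/54355) = 8477/10000 ≈ 0.847700
step 7 [7y] swap r/1=1979/62376: DF=(1 − 1979/62376·(0.982500+0.965800+0.919200+0.869200+0.851100+0.847700))/(1+1979/62376) = 8021/10000 ≈ 0.802100
step 8 [8y] bond c/1=7/100: DF=(1265347/1000000 − 7/100·(0.982500+0.965800+0.919200+0.869200+0.851100+0.847700+0.802100))/(1+7/100) = 1549/2000 ≈ 0.774500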